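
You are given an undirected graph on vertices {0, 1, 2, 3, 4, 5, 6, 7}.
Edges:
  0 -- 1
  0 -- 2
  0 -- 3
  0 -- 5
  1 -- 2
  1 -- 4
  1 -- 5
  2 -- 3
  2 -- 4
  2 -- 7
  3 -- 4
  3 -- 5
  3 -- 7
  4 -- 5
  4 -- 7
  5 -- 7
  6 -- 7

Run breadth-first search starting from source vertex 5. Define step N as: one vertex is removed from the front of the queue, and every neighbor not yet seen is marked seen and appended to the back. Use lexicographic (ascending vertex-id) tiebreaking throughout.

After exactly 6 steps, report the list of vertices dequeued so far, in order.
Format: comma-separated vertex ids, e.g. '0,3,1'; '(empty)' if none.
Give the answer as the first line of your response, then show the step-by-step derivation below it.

5,0,1,3,4,7

step 1: dequeue 5; queue=[0,1,3,4,7]; order=5
step 2: dequeue 0; queue=[1,3,4,7,2]; order=5,0
step 3: dequeue 1; queue=[3,4,7,2]; order=5,0,1
step 4: dequeue 3; queue=[4,7,2]; order=5,0,1,3
step 5: dequeue 4; queue=[7,2]; order=5,0,1,3,4
step 6: dequeue 7; queue=[2,6]; order=5,0,1,3,4,7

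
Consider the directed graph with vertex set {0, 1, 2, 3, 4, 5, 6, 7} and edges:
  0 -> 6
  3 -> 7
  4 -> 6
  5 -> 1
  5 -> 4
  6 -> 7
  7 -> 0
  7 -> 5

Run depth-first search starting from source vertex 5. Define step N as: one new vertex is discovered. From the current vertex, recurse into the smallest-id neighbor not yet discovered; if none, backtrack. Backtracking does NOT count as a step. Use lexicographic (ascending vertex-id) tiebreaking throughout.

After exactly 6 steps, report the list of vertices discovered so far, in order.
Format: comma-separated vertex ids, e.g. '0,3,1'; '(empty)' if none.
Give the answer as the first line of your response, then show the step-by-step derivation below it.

5,1,4,6,7,0

step 1: discover 5; path=5; order=5
step 2: discover 1; path=5>1; order=5,1
step 3: discover 4; path=5>4; order=5,1,4
step 4: discover 6; path=5>4>6; order=5,1,4,6
step 5: discover 7; path=5>4>6>7; order=5,1,4,6,7
step 6: discover 0; path=5>4>6>7>0; order=5,1,4,6,7,0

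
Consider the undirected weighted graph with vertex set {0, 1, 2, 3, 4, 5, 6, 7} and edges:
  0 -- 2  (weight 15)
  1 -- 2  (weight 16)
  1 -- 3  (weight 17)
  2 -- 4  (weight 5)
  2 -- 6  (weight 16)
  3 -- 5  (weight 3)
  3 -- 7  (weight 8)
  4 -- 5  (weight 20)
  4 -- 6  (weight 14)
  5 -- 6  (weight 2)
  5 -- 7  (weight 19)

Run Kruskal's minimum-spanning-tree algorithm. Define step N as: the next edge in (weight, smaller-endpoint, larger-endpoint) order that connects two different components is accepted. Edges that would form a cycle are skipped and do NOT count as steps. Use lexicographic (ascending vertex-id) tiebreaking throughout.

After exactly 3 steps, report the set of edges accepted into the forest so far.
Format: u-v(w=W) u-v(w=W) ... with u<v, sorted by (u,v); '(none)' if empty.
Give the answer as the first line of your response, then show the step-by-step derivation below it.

2-4(w=5) 3-5(w=3) 5-6(w=2)

step 1: add edge 5-6 (w=2); MST = {5-6(w=2)}
step 2: add edge 3-5 (w=3); MST = {3-5(w=3) 5-6(w=2)}
step 3: add edge 2-4 (w=5); MST = {2-4(w=5) 3-5(w=3) 5-6(w=2)}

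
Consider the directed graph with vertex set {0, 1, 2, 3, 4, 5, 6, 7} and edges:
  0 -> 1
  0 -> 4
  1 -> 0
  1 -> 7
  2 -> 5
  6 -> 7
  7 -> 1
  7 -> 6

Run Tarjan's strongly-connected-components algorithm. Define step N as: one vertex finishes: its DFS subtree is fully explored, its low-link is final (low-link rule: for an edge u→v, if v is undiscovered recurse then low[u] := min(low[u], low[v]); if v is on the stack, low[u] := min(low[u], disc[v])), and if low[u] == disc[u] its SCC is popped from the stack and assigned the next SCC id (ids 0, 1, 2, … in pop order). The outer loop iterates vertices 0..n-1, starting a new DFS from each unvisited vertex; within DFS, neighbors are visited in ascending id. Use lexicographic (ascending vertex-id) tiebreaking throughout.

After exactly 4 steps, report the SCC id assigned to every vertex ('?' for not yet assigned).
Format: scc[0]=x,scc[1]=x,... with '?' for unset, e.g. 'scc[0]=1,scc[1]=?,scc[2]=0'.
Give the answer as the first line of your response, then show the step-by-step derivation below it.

scc[0]=?,scc[1]=?,scc[2]=?,scc[3]=?,scc[4]=0,scc[5]=?,scc[6]=?,scc[7]=?

step 1: low=(low[0]=0,low[1]=0,low[2]=?,low[3]=?,low[4]=?,low[5]=?,low[6]=2,low[7]=1); scc=(scc[0]=?,scc[1]=?,scc[2]=?,scc[3]=?,scc[4]=?,scc[5]=?,scc[6]=?,scc[7]=?)
step 2: low=(low[0]=0,low[1]=0,low[2]=?,low[3]=?,low[4]=?,low[5]=?,low[6]=2,low[7]=1); scc=(scc[0]=?,scc[1]=?,scc[2]=?,scc[3]=?,scc[4]=?,scc[5]=?,scc[6]=?,scc[7]=?)
step 3: low=(low[0]=0,low[1]=0,low[2]=?,low[3]=?,low[4]=?,low[5]=?,low[6]=2,low[7]=1); scc=(scc[0]=?,scc[1]=?,scc[2]=?,scc[3]=?,scc[4]=?,scc[5]=?,scc[6]=?,scc[7]=?)
step 4: low=(low[0]=0,low[1]=0,low[2]=?,low[3]=?,low[4]=4,low[5]=?,low[6]=2,low[7]=1); scc=(scc[0]=?,scc[1]=?,scc[2]=?,scc[3]=?,scc[4]=0,scc[5]=?,scc[6]=?,scc[7]=?)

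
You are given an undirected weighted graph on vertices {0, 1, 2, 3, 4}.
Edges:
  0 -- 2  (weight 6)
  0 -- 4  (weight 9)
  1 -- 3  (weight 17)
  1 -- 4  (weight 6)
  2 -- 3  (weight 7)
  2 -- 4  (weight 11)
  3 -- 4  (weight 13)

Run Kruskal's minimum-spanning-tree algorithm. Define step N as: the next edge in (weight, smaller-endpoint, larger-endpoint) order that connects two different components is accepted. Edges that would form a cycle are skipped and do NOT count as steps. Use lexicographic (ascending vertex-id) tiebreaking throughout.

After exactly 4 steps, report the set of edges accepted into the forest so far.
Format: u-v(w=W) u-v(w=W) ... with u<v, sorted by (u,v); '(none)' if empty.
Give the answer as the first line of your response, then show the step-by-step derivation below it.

0-2(w=6) 0-4(w=9) 1-4(w=6) 2-3(w=7)

step 1: add edge 0-2 (w=6); MST = {0-2(w=6)}
step 2: add edge 1-4 (w=6); MST = {0-2(w=6) 1-4(w=6)}
step 3: add edge 2-3 (w=7); MST = {0-2(w=6) 1-4(w=6) 2-3(w=7)}
step 4: add edge 0-4 (w=9); MST = {0-2(w=6) 0-4(w=9) 1-4(w=6) 2-3(w=7)}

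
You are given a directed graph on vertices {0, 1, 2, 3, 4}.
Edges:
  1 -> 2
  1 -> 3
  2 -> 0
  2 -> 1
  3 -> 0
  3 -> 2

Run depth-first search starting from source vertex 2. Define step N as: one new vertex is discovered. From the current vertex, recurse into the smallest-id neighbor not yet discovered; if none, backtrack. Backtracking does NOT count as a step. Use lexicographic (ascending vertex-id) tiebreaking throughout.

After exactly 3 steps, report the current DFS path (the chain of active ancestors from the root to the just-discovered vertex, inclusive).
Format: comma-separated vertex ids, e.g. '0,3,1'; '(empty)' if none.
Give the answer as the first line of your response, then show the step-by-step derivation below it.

2,1

step 1: discover 2; path=2; order=2
step 2: discover 0; path=2>0; order=2,0
step 3: discover 1; path=2>1; order=2,0,1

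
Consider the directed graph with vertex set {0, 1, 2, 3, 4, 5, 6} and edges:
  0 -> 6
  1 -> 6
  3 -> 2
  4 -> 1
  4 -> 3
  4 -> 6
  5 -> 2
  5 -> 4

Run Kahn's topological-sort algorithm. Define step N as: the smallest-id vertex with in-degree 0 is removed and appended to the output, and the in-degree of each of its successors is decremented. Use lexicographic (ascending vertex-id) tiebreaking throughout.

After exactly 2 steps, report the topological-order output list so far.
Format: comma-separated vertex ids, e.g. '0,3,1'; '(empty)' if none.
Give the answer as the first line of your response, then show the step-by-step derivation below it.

0,5

step 1: output 0; order=[0]; indeg=(0,1,2,1,1,0,2)
step 2: output 5; order=[0,5]; indeg=(0,1,1,1,0,0,2)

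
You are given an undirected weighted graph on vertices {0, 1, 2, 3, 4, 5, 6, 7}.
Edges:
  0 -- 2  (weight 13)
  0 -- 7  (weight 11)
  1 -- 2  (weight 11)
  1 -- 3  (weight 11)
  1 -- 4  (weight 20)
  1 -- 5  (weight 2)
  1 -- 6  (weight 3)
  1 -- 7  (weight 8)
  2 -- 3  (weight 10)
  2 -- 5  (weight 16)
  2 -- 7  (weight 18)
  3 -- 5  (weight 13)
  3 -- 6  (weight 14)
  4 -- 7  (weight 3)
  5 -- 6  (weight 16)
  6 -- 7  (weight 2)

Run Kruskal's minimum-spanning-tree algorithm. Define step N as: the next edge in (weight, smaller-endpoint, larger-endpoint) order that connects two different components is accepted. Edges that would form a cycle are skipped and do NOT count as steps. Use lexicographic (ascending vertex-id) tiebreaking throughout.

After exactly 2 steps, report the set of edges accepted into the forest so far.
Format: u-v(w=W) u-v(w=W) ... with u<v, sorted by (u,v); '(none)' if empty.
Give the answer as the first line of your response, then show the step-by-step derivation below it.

1-5(w=2) 6-7(w=2)

step 1: add edge 1-5 (w=2); MST = {1-5(w=2)}
step 2: add edge 6-7 (w=2); MST = {1-5(w=2) 6-7(w=2)}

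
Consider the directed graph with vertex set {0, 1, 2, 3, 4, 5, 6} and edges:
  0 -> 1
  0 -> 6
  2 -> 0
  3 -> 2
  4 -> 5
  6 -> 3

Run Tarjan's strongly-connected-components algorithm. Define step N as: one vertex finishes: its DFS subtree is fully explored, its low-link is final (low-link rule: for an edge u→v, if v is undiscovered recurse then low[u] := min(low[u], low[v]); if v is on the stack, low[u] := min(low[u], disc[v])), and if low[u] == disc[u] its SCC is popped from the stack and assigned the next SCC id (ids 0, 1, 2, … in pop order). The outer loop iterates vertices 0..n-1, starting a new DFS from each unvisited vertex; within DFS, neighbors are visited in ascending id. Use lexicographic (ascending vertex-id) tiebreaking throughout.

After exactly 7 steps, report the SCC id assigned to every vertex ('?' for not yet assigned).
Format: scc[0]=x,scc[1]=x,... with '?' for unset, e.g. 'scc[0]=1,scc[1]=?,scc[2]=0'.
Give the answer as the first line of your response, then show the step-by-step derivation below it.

scc[0]=1,scc[1]=0,scc[2]=1,scc[3]=1,scc[4]=3,scc[5]=2,scc[6]=1

step 1: low=(low[0]=0,low[1]=1,low[2]=?,low[3]=?,low[4]=?,low[5]=?,low[6]=?); scc=(scc[0]=?,scc[1]=0,scc[2]=?,scc[3]=?,scc[4]=?,scc[5]=?,scc[6]=?)
step 2: low=(low[0]=0,low[1]=1,low[2]=0,low[3]=3,low[4]=?,low[5]=?,low[6]=2); scc=(scc[0]=?,scc[1]=0,scc[2]=?,scc[3]=?,scc[4]=?,scc[5]=?,scc[6]=?)
step 3: low=(low[0]=0,low[1]=1,low[2]=0,low[3]=0,low[4]=?,low[5]=?,low[6]=2); scc=(scc[0]=?,scc[1]=0,scc[2]=?,scc[3]=?,scc[4]=?,scc[5]=?,scc[6]=?)
step 4: low=(low[0]=0,low[1]=1,low[2]=0,low[3]=0,low[4]=?,low[5]=?,low[6]=0); scc=(scc[0]=?,scc[1]=0,scc[2]=?,scc[3]=?,scc[4]=?,scc[5]=?,scc[6]=?)
step 5: low=(low[0]=0,low[1]=1,low[2]=0,low[3]=0,low[4]=?,low[5]=?,low[6]=0); scc=(scc[0]=1,scc[1]=0,scc[2]=1,scc[3]=1,scc[4]=?,scc[5]=?,scc[6]=1)
step 6: low=(low[0]=0,low[1]=1,low[2]=0,low[3]=0,low[4]=5,low[5]=6,low[6]=0); scc=(scc[0]=1,scc[1]=0,scc[2]=1,scc[3]=1,scc[4]=?,scc[5]=2,scc[6]=1)
step 7: low=(low[0]=0,low[1]=1,low[2]=0,low[3]=0,low[4]=5,low[5]=6,low[6]=0); scc=(scc[0]=1,scc[1]=0,scc[2]=1,scc[3]=1,scc[4]=3,scc[5]=2,scc[6]=1)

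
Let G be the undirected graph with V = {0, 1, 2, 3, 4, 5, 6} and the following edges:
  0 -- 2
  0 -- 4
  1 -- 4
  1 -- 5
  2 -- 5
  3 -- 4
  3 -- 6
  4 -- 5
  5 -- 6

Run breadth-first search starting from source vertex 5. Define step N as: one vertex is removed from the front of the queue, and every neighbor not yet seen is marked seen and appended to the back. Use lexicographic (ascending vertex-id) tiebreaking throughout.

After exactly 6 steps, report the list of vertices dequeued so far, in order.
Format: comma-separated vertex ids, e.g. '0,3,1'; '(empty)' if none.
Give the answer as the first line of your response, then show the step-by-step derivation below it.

5,1,2,4,6,0

step 1: dequeue 5; queue=[1,2,4,6]; order=5
step 2: dequeue 1; queue=[2,4,6]; order=5,1
step 3: dequeue 2; queue=[4,6,0]; order=5,1,2
step 4: dequeue 4; queue=[6,0,3]; order=5,1,2,4
step 5: dequeue 6; queue=[0,3]; order=5,1,2,4,6
step 6: dequeue 0; queue=[3]; order=5,1,2,4,6,0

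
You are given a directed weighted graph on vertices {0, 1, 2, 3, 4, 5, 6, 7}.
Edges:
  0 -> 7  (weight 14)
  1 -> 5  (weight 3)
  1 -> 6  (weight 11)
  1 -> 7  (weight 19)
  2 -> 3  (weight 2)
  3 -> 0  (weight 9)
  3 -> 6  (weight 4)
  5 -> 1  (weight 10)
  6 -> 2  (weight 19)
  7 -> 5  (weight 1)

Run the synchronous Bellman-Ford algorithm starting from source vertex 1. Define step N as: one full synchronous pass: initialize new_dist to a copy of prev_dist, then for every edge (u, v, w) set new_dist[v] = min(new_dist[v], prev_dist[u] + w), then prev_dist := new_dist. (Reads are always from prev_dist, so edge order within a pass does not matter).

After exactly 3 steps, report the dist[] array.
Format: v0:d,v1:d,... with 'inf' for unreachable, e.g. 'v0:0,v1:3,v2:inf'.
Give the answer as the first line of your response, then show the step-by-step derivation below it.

v0:inf,v1:0,v2:30,v3:32,v4:inf,v5:3,v6:11,v7:19

step 1: dist = v0:inf,v1:0,v2:inf,v3:inf,v4:inf,v5:3,v6:11,v7:19
step 2: dist = v0:inf,v1:0,v2:30,v3:inf,v4:inf,v5:3,v6:11,v7:19
step 3: dist = v0:inf,v1:0,v2:30,v3:32,v4:inf,v5:3,v6:11,v7:19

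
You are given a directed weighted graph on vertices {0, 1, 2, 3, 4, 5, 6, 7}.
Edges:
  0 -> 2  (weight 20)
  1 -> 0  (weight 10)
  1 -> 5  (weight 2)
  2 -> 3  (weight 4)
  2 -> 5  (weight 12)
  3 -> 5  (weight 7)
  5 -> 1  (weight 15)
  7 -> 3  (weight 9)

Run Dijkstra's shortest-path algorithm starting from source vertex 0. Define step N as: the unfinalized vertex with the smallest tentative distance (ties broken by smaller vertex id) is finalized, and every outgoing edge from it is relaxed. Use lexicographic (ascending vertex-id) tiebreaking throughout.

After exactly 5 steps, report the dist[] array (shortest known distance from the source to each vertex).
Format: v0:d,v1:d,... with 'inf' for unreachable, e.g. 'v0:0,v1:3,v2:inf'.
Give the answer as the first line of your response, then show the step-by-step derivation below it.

v0:0,v1:46,v2:20,v3:24,v4:inf,v5:31,v6:inf,v7:inf

step 1: dist = v0:0,v1:inf,v2:20,v3:inf,v4:inf,v5:inf,v6:inf,v7:inf
step 2: dist = v0:0,v1:inf,v2:20,v3:24,v4:inf,v5:32,v6:inf,v7:inf
step 3: dist = v0:0,v1:inf,v2:20,v3:24,v4:inf,v5:31,v6:inf,v7:inf
step 4: dist = v0:0,v1:46,v2:20,v3:24,v4:inf,v5:31,v6:inf,v7:inf
step 5: dist = v0:0,v1:46,v2:20,v3:24,v4:inf,v5:31,v6:inf,v7:inf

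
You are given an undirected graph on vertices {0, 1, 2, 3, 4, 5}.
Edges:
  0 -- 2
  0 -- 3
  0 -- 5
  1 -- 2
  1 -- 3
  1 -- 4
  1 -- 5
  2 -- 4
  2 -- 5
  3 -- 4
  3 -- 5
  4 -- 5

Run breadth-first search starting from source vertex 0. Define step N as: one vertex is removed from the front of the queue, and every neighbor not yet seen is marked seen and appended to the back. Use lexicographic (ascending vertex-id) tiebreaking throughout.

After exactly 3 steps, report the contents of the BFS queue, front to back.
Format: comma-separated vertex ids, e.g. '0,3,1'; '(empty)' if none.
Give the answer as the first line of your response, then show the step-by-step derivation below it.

5,1,4

step 1: dequeue 0; queue=[2,3,5]; order=0
step 2: dequeue 2; queue=[3,5,1,4]; order=0,2
step 3: dequeue 3; queue=[5,1,4]; order=0,2,3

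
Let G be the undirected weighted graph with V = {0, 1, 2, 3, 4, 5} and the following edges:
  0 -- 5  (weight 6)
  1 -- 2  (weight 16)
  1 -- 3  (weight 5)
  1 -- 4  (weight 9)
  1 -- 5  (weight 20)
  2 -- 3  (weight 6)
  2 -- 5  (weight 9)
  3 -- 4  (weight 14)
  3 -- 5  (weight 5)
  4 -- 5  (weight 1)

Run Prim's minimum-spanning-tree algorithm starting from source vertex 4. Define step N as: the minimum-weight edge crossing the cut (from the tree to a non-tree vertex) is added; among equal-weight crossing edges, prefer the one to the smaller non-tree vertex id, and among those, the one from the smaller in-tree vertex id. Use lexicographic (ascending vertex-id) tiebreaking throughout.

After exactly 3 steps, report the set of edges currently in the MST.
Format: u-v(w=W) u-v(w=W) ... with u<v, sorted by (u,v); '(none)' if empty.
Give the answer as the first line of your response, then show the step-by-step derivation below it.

1-3(w=5) 3-5(w=5) 4-5(w=1)

step 1: add edge 4-5 (w=1); MST = {4-5(w=1)}
step 2: add edge 3-5 (w=5); MST = {3-5(w=5) 4-5(w=1)}
step 3: add edge 1-3 (w=5); MST = {1-3(w=5) 3-5(w=5) 4-5(w=1)}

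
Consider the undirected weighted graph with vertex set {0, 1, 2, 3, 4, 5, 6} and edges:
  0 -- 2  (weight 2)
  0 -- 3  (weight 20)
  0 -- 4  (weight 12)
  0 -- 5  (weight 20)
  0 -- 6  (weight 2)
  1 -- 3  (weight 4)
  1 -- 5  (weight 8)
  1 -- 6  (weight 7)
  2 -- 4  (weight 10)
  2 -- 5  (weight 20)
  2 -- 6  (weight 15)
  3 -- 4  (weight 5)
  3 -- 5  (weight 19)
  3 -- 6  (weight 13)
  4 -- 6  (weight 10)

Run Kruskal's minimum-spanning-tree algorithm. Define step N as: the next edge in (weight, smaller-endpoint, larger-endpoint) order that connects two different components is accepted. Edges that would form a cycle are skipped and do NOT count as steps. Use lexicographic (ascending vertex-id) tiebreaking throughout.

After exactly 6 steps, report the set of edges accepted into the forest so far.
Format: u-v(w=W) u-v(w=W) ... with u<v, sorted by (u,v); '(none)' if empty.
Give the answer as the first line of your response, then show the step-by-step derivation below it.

0-2(w=2) 0-6(w=2) 1-3(w=4) 1-5(w=8) 1-6(w=7) 3-4(w=5)

step 1: add edge 0-2 (w=2); MST = {0-2(w=2)}
step 2: add edge 0-6 (w=2); MST = {0-2(w=2) 0-6(w=2)}
step 3: add edge 1-3 (w=4); MST = {0-2(w=2) 0-6(w=2) 1-3(w=4)}
step 4: add edge 3-4 (w=5); MST = {0-2(w=2) 0-6(w=2) 1-3(w=4) 3-4(w=5)}
step 5: add edge 1-6 (w=7); MST = {0-2(w=2) 0-6(w=2) 1-3(w=4) 1-6(w=7) 3-4(w=5)}
step 6: add edge 1-5 (w=8); MST = {0-2(w=2) 0-6(w=2) 1-3(w=4) 1-5(w=8) 1-6(w=7) 3-4(w=5)}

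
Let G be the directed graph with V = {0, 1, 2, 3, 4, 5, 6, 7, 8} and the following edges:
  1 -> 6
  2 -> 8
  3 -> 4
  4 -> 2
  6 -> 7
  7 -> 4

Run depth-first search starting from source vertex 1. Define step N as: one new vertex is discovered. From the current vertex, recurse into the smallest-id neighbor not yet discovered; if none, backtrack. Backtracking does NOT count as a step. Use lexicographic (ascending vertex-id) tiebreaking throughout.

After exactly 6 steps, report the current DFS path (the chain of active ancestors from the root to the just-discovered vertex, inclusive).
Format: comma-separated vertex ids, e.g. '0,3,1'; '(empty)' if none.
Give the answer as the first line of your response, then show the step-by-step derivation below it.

1,6,7,4,2,8

step 1: discover 1; path=1; order=1
step 2: discover 6; path=1>6; order=1,6
step 3: discover 7; path=1>6>7; order=1,6,7
step 4: discover 4; path=1>6>7>4; order=1,6,7,4
step 5: discover 2; path=1>6>7>4>2; order=1,6,7,4,2
step 6: discover 8; path=1>6>7>4>2>8; order=1,6,7,4,2,8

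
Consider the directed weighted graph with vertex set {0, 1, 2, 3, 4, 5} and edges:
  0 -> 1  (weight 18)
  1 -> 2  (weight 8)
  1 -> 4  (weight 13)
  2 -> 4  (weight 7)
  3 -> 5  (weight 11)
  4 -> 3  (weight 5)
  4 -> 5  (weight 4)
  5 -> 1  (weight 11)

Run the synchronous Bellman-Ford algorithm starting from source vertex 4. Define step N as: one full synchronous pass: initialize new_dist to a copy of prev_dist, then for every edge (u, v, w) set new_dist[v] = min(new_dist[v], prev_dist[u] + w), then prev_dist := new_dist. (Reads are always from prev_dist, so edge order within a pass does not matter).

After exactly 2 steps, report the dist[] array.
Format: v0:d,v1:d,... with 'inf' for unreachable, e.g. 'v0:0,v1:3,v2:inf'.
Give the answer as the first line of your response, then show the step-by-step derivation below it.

v0:inf,v1:15,v2:inf,v3:5,v4:0,v5:4

step 1: dist = v0:inf,v1:inf,v2:inf,v3:5,v4:0,v5:4
step 2: dist = v0:inf,v1:15,v2:inf,v3:5,v4:0,v5:4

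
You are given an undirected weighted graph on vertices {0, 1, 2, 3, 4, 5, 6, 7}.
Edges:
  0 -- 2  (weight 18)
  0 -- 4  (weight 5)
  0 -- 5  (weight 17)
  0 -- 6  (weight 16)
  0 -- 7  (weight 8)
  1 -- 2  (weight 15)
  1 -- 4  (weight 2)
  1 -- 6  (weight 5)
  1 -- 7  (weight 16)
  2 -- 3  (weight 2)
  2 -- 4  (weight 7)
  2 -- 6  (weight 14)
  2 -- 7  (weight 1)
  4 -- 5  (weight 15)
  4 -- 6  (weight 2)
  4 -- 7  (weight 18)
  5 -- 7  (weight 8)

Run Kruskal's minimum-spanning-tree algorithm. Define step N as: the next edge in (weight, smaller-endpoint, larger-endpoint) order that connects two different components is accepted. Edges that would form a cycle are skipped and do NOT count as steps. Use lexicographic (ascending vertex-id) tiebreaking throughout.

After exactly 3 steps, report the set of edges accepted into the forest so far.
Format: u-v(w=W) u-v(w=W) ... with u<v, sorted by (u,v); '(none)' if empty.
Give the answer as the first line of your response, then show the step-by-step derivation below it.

1-4(w=2) 2-3(w=2) 2-7(w=1)

step 1: add edge 2-7 (w=1); MST = {2-7(w=1)}
step 2: add edge 1-4 (w=2); MST = {1-4(w=2) 2-7(w=1)}
step 3: add edge 2-3 (w=2); MST = {1-4(w=2) 2-3(w=2) 2-7(w=1)}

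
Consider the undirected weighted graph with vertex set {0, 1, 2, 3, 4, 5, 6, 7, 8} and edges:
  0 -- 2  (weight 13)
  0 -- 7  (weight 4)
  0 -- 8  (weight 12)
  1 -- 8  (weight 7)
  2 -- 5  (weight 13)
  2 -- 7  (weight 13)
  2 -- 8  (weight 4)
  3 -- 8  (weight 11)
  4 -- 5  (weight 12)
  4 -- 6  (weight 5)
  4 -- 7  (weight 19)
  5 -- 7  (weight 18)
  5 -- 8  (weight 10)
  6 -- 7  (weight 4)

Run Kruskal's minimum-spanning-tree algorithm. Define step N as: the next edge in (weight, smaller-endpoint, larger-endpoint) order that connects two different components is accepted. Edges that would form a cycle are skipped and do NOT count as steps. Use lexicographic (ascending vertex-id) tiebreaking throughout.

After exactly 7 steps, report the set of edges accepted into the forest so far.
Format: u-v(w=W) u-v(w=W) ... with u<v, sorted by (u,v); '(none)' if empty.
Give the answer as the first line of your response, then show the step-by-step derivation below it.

0-7(w=4) 1-8(w=7) 2-8(w=4) 3-8(w=11) 4-6(w=5) 5-8(w=10) 6-7(w=4)

step 1: add edge 0-7 (w=4); MST = {0-7(w=4)}
step 2: add edge 2-8 (w=4); MST = {0-7(w=4) 2-8(w=4)}
step 3: add edge 6-7 (w=4); MST = {0-7(w=4) 2-8(w=4) 6-7(w=4)}
step 4: add edge 4-6 (w=5); MST = {0-7(w=4) 2-8(w=4) 4-6(w=5) 6-7(w=4)}
step 5: add edge 1-8 (w=7); MST = {0-7(w=4) 1-8(w=7) 2-8(w=4) 4-6(w=5) 6-7(w=4)}
step 6: add edge 5-8 (w=10); MST = {0-7(w=4) 1-8(w=7) 2-8(w=4) 4-6(w=5) 5-8(w=10) 6-7(w=4)}
step 7: add edge 3-8 (w=11); MST = {0-7(w=4) 1-8(w=7) 2-8(w=4) 3-8(w=11) 4-6(w=5) 5-8(w=10) 6-7(w=4)}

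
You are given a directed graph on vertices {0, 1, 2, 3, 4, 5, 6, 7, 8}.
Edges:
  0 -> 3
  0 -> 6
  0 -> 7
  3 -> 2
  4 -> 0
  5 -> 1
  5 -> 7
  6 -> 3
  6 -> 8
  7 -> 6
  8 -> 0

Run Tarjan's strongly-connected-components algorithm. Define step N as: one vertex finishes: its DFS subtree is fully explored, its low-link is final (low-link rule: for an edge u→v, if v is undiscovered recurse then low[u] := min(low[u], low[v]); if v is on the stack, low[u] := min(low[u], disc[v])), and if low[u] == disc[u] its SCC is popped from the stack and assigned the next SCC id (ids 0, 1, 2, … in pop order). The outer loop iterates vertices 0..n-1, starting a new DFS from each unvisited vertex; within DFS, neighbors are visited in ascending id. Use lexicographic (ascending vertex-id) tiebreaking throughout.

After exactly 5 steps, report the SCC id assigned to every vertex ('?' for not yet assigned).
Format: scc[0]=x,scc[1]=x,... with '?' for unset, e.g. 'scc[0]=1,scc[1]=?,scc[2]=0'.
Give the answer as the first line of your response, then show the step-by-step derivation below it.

scc[0]=?,scc[1]=?,scc[2]=0,scc[3]=1,scc[4]=?,scc[5]=?,scc[6]=?,scc[7]=?,scc[8]=?

step 1: low=(low[0]=0,low[1]=?,low[2]=2,low[3]=1,low[4]=?,low[5]=?,low[6]=?,low[7]=?,low[8]=?); scc=(scc[0]=?,scc[1]=?,scc[2]=0,scc[3]=?,scc[4]=?,scc[5]=?,scc[6]=?,scc[7]=?,scc[8]=?)
step 2: low=(low[0]=0,low[1]=?,low[2]=2,low[3]=1,low[4]=?,low[5]=?,low[6]=?,low[7]=?,low[8]=?); scc=(scc[0]=?,scc[1]=?,scc[2]=0,scc[3]=1,scc[4]=?,scc[5]=?,scc[6]=?,scc[7]=?,scc[8]=?)
step 3: low=(low[0]=0,low[1]=?,low[2]=2,low[3]=1,low[4]=?,low[5]=?,low[6]=3,low[7]=?,low[8]=0); scc=(scc[0]=?,scc[1]=?,scc[2]=0,scc[3]=1,scc[4]=?,scc[5]=?,scc[6]=?,scc[7]=?,scc[8]=?)
step 4: low=(low[0]=0,low[1]=?,low[2]=2,low[3]=1,low[4]=?,low[5]=?,low[6]=0,low[7]=?,low[8]=0); scc=(scc[0]=?,scc[1]=?,scc[2]=0,scc[3]=1,scc[4]=?,scc[5]=?,scc[6]=?,scc[7]=?,scc[8]=?)
step 5: low=(low[0]=0,low[1]=?,low[2]=2,low[3]=1,low[4]=?,low[5]=?,low[6]=0,low[7]=3,low[8]=0); scc=(scc[0]=?,scc[1]=?,scc[2]=0,scc[3]=1,scc[4]=?,scc[5]=?,scc[6]=?,scc[7]=?,scc[8]=?)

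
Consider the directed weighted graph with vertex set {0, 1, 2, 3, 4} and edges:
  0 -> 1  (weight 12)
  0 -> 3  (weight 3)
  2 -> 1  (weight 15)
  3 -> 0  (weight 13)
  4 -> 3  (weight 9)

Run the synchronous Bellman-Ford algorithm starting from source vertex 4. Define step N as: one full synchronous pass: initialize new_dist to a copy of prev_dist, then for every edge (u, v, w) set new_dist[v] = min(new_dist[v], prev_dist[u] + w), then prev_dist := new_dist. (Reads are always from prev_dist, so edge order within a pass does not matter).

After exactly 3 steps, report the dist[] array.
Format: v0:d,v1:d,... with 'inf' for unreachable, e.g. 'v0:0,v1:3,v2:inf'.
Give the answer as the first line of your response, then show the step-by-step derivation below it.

v0:22,v1:34,v2:inf,v3:9,v4:0

step 1: dist = v0:inf,v1:inf,v2:inf,v3:9,v4:0
step 2: dist = v0:22,v1:inf,v2:inf,v3:9,v4:0
step 3: dist = v0:22,v1:34,v2:inf,v3:9,v4:0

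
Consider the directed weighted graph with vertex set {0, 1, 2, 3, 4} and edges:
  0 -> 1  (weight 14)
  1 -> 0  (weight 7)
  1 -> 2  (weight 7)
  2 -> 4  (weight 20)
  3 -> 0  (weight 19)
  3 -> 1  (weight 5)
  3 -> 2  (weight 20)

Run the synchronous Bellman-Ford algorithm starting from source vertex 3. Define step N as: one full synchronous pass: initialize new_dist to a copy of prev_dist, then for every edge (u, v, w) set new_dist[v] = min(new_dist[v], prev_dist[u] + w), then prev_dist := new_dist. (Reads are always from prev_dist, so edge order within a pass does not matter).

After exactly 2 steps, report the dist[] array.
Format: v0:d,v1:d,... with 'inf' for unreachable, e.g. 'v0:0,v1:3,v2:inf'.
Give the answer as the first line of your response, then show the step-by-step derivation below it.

v0:12,v1:5,v2:12,v3:0,v4:40

step 1: dist = v0:19,v1:5,v2:20,v3:0,v4:inf
step 2: dist = v0:12,v1:5,v2:12,v3:0,v4:40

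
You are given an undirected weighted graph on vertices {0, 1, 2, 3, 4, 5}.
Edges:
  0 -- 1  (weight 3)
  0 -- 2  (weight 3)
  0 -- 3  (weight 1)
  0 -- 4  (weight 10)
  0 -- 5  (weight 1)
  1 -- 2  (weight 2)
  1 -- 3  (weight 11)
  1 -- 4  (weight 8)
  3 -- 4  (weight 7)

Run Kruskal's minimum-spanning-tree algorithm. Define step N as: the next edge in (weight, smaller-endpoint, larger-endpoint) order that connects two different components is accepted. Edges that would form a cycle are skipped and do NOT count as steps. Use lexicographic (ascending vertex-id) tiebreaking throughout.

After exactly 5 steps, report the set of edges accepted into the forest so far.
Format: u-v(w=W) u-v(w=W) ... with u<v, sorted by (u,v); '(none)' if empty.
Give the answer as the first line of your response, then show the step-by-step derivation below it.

0-1(w=3) 0-3(w=1) 0-5(w=1) 1-2(w=2) 3-4(w=7)

step 1: add edge 0-3 (w=1); MST = {0-3(w=1)}
step 2: add edge 0-5 (w=1); MST = {0-3(w=1) 0-5(w=1)}
step 3: add edge 1-2 (w=2); MST = {0-3(w=1) 0-5(w=1) 1-2(w=2)}
step 4: add edge 0-1 (w=3); MST = {0-1(w=3) 0-3(w=1) 0-5(w=1) 1-2(w=2)}
step 5: add edge 3-4 (w=7); MST = {0-1(w=3) 0-3(w=1) 0-5(w=1) 1-2(w=2) 3-4(w=7)}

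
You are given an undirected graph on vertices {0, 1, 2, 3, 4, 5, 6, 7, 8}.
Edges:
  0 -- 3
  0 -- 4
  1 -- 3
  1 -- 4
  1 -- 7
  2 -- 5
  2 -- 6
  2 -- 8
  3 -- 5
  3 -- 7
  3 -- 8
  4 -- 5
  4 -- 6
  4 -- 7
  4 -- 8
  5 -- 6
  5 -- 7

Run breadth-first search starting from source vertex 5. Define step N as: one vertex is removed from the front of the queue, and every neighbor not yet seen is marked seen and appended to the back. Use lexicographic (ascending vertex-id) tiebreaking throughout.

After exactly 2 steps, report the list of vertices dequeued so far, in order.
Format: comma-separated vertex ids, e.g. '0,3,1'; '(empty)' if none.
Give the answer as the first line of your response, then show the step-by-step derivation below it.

5,2

step 1: dequeue 5; queue=[2,3,4,6,7]; order=5
step 2: dequeue 2; queue=[3,4,6,7,8]; order=5,2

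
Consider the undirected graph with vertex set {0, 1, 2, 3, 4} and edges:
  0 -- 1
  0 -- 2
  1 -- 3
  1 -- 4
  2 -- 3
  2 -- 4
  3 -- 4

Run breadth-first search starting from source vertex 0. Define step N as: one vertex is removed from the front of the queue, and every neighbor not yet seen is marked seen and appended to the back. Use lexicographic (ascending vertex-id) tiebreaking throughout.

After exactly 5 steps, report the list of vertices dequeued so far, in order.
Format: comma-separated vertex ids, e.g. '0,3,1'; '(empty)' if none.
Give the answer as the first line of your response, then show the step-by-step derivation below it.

0,1,2,3,4

step 1: dequeue 0; queue=[1,2]; order=0
step 2: dequeue 1; queue=[2,3,4]; order=0,1
step 3: dequeue 2; queue=[3,4]; order=0,1,2
step 4: dequeue 3; queue=[4]; order=0,1,2,3
step 5: dequeue 4; queue=[(empty)]; order=0,1,2,3,4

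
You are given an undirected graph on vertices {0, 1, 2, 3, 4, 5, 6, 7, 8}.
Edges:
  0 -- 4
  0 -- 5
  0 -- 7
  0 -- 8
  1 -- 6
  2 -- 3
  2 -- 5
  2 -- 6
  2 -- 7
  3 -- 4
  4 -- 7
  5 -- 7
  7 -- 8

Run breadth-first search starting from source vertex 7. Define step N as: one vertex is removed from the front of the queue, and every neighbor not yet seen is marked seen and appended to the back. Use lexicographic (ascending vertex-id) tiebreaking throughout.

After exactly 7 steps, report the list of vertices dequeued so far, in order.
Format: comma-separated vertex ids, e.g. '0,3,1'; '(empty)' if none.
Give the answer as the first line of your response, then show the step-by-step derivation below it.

7,0,2,4,5,8,3

step 1: dequeue 7; queue=[0,2,4,5,8]; order=7
step 2: dequeue 0; queue=[2,4,5,8]; order=7,0
step 3: dequeue 2; queue=[4,5,8,3,6]; order=7,0,2
step 4: dequeue 4; queue=[5,8,3,6]; order=7,0,2,4
step 5: dequeue 5; queue=[8,3,6]; order=7,0,2,4,5
step 6: dequeue 8; queue=[3,6]; order=7,0,2,4,5,8
step 7: dequeue 3; queue=[6]; order=7,0,2,4,5,8,3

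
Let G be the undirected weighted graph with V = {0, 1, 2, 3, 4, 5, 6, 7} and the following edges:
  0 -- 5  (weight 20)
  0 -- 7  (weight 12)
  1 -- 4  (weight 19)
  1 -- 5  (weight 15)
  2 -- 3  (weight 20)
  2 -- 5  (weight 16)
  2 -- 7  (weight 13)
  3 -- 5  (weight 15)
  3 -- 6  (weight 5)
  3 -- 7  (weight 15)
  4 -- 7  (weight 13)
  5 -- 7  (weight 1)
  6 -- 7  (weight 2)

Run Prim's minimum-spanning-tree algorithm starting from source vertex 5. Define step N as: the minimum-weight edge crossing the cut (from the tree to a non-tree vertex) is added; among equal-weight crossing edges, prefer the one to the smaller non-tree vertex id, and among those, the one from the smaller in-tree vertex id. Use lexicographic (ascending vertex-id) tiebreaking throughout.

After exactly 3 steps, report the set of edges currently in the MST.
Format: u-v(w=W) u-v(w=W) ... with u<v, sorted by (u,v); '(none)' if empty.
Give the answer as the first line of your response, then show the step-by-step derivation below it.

3-6(w=5) 5-7(w=1) 6-7(w=2)

step 1: add edge 5-7 (w=1); MST = {5-7(w=1)}
step 2: add edge 6-7 (w=2); MST = {5-7(w=1) 6-7(w=2)}
step 3: add edge 3-6 (w=5); MST = {3-6(w=5) 5-7(w=1) 6-7(w=2)}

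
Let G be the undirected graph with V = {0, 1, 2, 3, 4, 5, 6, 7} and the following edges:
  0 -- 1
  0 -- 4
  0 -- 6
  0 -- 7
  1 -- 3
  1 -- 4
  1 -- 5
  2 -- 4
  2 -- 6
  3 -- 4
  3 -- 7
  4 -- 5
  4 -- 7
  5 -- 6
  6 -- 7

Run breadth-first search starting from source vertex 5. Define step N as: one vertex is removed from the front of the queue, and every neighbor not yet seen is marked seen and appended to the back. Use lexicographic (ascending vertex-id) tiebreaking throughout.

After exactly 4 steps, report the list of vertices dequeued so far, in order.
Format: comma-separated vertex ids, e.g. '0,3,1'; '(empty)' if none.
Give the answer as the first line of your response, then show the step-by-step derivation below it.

5,1,4,6

step 1: dequeue 5; queue=[1,4,6]; order=5
step 2: dequeue 1; queue=[4,6,0,3]; order=5,1
step 3: dequeue 4; queue=[6,0,3,2,7]; order=5,1,4
step 4: dequeue 6; queue=[0,3,2,7]; order=5,1,4,6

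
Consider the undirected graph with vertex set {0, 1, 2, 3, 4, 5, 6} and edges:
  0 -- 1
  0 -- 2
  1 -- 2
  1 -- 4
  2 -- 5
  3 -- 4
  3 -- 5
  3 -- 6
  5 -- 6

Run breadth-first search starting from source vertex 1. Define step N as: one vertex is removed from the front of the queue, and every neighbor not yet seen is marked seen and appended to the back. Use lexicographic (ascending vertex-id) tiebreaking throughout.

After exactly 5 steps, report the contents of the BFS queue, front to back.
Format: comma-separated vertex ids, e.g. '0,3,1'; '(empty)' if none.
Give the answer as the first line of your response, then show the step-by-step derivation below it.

3,6

step 1: dequeue 1; queue=[0,2,4]; order=1
step 2: dequeue 0; queue=[2,4]; order=1,0
step 3: dequeue 2; queue=[4,5]; order=1,0,2
step 4: dequeue 4; queue=[5,3]; order=1,0,2,4
step 5: dequeue 5; queue=[3,6]; order=1,0,2,4,5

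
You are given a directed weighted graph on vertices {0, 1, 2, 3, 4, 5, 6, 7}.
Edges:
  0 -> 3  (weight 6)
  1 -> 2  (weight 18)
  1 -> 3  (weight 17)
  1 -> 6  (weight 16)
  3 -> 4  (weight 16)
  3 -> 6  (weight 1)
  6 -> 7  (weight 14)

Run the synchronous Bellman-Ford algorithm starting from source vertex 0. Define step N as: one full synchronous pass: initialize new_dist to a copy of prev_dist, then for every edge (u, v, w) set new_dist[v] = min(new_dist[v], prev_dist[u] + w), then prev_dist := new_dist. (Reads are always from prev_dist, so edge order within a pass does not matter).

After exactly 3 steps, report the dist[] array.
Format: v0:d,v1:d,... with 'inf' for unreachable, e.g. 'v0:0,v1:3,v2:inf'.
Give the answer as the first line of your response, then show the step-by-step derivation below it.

v0:0,v1:inf,v2:inf,v3:6,v4:22,v5:inf,v6:7,v7:21

step 1: dist = v0:0,v1:inf,v2:inf,v3:6,v4:inf,v5:inf,v6:inf,v7:inf
step 2: dist = v0:0,v1:inf,v2:inf,v3:6,v4:22,v5:inf,v6:7,v7:inf
step 3: dist = v0:0,v1:inf,v2:inf,v3:6,v4:22,v5:inf,v6:7,v7:21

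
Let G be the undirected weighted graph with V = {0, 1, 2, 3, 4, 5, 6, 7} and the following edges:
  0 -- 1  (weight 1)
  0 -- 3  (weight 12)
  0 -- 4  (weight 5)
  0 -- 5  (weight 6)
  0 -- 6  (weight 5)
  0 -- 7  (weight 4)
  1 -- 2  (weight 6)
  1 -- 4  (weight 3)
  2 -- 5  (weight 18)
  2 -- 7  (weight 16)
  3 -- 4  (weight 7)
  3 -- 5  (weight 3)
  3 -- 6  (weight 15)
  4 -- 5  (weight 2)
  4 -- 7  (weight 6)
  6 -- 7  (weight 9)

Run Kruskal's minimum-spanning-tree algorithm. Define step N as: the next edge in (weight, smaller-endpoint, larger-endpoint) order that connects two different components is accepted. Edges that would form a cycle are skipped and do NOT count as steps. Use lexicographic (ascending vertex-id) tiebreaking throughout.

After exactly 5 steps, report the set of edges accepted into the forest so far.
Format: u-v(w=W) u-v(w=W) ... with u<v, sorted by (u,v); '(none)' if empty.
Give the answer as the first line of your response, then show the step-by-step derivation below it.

0-1(w=1) 0-7(w=4) 1-4(w=3) 3-5(w=3) 4-5(w=2)

step 1: add edge 0-1 (w=1); MST = {0-1(w=1)}
step 2: add edge 4-5 (w=2); MST = {0-1(w=1) 4-5(w=2)}
step 3: add edge 1-4 (w=3); MST = {0-1(w=1) 1-4(w=3) 4-5(w=2)}
step 4: add edge 3-5 (w=3); MST = {0-1(w=1) 1-4(w=3) 3-5(w=3) 4-5(w=2)}
step 5: add edge 0-7 (w=4); MST = {0-1(w=1) 0-7(w=4) 1-4(w=3) 3-5(w=3) 4-5(w=2)}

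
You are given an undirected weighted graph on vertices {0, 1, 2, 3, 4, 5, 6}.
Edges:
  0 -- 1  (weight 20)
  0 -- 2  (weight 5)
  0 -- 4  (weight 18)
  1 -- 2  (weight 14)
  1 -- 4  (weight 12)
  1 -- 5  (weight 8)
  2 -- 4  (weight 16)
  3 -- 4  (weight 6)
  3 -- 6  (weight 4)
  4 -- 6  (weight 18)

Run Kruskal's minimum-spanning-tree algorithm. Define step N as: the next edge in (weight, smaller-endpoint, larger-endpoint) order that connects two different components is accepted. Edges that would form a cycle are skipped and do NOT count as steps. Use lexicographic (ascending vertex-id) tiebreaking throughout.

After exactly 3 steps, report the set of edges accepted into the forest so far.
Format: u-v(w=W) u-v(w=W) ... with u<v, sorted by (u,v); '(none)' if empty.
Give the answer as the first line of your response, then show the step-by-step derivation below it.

0-2(w=5) 3-4(w=6) 3-6(w=4)

step 1: add edge 3-6 (w=4); MST = {3-6(w=4)}
step 2: add edge 0-2 (w=5); MST = {0-2(w=5) 3-6(w=4)}
step 3: add edge 3-4 (w=6); MST = {0-2(w=5) 3-4(w=6) 3-6(w=4)}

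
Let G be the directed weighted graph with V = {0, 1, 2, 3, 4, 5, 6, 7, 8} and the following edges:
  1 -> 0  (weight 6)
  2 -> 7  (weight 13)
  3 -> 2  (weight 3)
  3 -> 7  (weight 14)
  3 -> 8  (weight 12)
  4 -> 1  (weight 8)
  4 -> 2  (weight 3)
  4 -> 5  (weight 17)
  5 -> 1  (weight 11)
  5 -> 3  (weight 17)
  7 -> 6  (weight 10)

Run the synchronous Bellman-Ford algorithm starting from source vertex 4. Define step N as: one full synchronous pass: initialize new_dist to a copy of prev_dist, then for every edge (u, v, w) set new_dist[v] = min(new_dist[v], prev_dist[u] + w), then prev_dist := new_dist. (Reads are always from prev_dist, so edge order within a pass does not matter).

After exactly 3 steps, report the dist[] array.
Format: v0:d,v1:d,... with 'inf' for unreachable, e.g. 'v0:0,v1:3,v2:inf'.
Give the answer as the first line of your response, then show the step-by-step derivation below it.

v0:14,v1:8,v2:3,v3:34,v4:0,v5:17,v6:26,v7:16,v8:46

step 1: dist = v0:inf,v1:8,v2:3,v3:inf,v4:0,v5:17,v6:inf,v7:inf,v8:inf
step 2: dist = v0:14,v1:8,v2:3,v3:34,v4:0,v5:17,v6:inf,v7:16,v8:inf
step 3: dist = v0:14,v1:8,v2:3,v3:34,v4:0,v5:17,v6:26,v7:16,v8:46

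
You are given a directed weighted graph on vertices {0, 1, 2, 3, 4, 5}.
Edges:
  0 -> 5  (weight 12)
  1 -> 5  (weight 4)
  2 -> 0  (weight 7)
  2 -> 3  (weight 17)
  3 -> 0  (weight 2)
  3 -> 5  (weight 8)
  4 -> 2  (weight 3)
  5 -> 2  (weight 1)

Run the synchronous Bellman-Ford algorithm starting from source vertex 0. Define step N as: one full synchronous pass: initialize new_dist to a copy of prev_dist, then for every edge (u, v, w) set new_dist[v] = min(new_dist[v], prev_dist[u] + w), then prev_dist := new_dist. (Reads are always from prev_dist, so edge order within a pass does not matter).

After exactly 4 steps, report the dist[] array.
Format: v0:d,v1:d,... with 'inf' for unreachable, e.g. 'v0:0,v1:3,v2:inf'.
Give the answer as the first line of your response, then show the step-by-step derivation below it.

v0:0,v1:inf,v2:13,v3:30,v4:inf,v5:12

step 1: dist = v0:0,v1:inf,v2:inf,v3:inf,v4:inf,v5:12
step 2: dist = v0:0,v1:inf,v2:13,v3:inf,v4:inf,v5:12
step 3: dist = v0:0,v1:inf,v2:13,v3:30,v4:inf,v5:12
step 4: dist = v0:0,v1:inf,v2:13,v3:30,v4:inf,v5:12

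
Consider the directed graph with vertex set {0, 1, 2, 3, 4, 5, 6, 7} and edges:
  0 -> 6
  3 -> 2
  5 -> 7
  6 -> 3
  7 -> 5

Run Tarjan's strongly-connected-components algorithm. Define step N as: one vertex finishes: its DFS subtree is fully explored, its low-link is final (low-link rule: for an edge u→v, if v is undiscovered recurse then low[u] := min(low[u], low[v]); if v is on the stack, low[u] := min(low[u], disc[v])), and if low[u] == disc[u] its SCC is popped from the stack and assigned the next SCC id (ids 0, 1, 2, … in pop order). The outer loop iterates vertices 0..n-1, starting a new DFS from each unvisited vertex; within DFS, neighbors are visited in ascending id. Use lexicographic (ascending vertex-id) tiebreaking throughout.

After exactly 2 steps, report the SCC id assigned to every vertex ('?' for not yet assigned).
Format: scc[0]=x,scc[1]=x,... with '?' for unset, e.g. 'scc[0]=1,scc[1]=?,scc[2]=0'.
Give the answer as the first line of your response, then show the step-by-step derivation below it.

scc[0]=?,scc[1]=?,scc[2]=0,scc[3]=1,scc[4]=?,scc[5]=?,scc[6]=?,scc[7]=?

step 1: low=(low[0]=0,low[1]=?,low[2]=3,low[3]=2,low[4]=?,low[5]=?,low[6]=1,low[7]=?); scc=(scc[0]=?,scc[1]=?,scc[2]=0,scc[3]=?,scc[4]=?,scc[5]=?,scc[6]=?,scc[7]=?)
step 2: low=(low[0]=0,low[1]=?,low[2]=3,low[3]=2,low[4]=?,low[5]=?,low[6]=1,low[7]=?); scc=(scc[0]=?,scc[1]=?,scc[2]=0,scc[3]=1,scc[4]=?,scc[5]=?,scc[6]=?,scc[7]=?)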